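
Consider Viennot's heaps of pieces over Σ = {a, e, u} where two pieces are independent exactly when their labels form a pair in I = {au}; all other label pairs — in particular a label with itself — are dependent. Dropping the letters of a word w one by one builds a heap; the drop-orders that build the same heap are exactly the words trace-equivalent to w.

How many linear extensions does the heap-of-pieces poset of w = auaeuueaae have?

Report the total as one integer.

piece 0:a — minimal
piece 1:u — minimal
piece 2:a rests on {0:a}
piece 3:e rests on {1:u, 2:a}
piece 4:u rests on {3:e}
piece 5:u rests on {4:u}
piece 6:e rests on {5:u}
piece 7:a rests on {6:e}
piece 8:a rests on {7:a}
piece 9:e rests on {8:a}
minimal pieces: {0:a, 1:u}
ways to finish when only these pieces remain (= sum over removing one remaining piece with nothing left below it):
  1 left: {9}→1
  2 left: {8,9}→1
  3 left: {7,8,9}→1
  4 left: {6,7,8,9}→1
  5 left: {5,6,7,8,9}→1
  6 left: {4,5,6,7,8,9}→1
  7 left: {3,4,5,6,7,8,9}→1
  8 left: {1,3,4,5,6,7,8,9}→1  {2,3,4,5,6,7,8,9}→1
  placing 0:a first → 2 extensions
  placing 1:u first → 1 extensions
total linear extensions = 3

3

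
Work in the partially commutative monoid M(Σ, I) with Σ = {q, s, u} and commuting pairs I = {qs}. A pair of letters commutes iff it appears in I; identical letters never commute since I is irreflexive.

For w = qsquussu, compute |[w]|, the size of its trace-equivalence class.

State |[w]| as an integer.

0(q) covers ∅
1(s) covers ∅
2(q) covers 0:q
3(u) covers 1:s, 2:q
4(u) covers 3:u
5(s) covers 4:u
6(s) covers 5:s
7(u) covers 6:s
floor of heap: 0:q, 1:s
completions by unplaced set U, small U first (add the entries for U minus each lowest piece of U):
  |U|=1: {7}:1
  |U|=2: {6,7}:1
  |U|=3: {5,6,7}:1
  |U|=4: {4,5,6,7}:1
  |U|=5: {3,4,5,6,7}:1
  |U|=6: {1,3,4,5,6,7}:1  {2,3,4,5,6,7}:1
  start at 0(q): 2
  start at 1(s): 1
sum over floor = 3

3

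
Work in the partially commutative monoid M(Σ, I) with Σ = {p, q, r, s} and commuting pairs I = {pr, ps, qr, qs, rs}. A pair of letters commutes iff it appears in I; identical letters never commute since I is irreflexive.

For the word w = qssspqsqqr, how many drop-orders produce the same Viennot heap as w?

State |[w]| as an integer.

1260

0(q) covers ∅
1(s) covers ∅
2(s) covers 1:s
3(s) covers 2:s
4(p) covers 0:q
5(q) covers 4:p
6(s) covers 3:s
7(q) covers 5:q
8(q) covers 7:q
9(r) covers ∅
floor of heap: 0:q, 1:s, 9:r
completions by unplaced set U, small U first (add the entries for U minus each lowest piece of U):
  |U|=1: {6}:1  {8}:1  {9}:1
  |U|=2: {3,6}:1  {6,8}:2  {6,9}:2  {7,8}:1  {8,9}:2
  |U|=3: {2,3,6}:1  {3,6,8}:3  {3,6,9}:3  {5,7,8}:1  {6,7,8}:3  {6,8,9}:6  {7,8,9}:3
  |U|=4: {1,2,3,6}:1  {2,3,6,8}:4  {2,3,6,9}:4  {3,6,7,8}:6  {3,6,8,9}:12  {4,5,7,8}:1  {5,6,7,8}:4  {5,7,8,9}:4  {6,7,8,9}:12
  |U|=5: {0,4,5,7,8}:1  {1,2,3,6,8}:5  {1,2,3,6,9}:5  {2,3,6,7,8}:10  {2,3,6,8,9}:20  {3,5,6,7,8}:10  {3,6,7,8,9}:30  {4,5,6,7,8}:5  {4,5,7,8,9}:5  {5,6,7,8,9}:20
  |U|=6: {0,4,5,6,7,8}:6  {0,4,5,7,8,9}:6  {1,2,3,6,7,8}:15  {1,2,3,6,8,9}:30  {2,3,5,6,7,8}:20  {2,3,6,7,8,9}:60  {3,4,5,6,7,8}:15  {3,5,6,7,8,9}:60  {4,5,6,7,8,9}:30
  |U|=7: {0,3,4,5,6,7,8}:21  {0,4,5,6,7,8,9}:42  {1,2,3,5,6,7,8}:35  {1,2,3,6,7,8,9}:105  {2,3,4,5,6,7,8}:35  {2,3,5,6,7,8,9}:140  {3,4,5,6,7,8,9}:105
  |U|=8: {0,2,3,4,5,6,7,8}:56  {0,3,4,5,6,7,8,9}:168  {1,2,3,4,5,6,7,8}:70  {1,2,3,5,6,7,8,9}:280  {2,3,4,5,6,7,8,9}:280
  start at 0(q): 630
  start at 1(s): 504
  start at 9(r): 126
sum over floor = 1260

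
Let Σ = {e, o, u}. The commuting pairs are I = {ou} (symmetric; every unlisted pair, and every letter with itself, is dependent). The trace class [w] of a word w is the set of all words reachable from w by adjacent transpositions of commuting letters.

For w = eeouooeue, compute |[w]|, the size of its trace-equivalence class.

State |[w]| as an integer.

0(e) covers ∅
1(e) covers 0:e
2(o) covers 1:e
3(u) covers 1:e
4(o) covers 2:o
5(o) covers 4:o
6(e) covers 3:u, 5:o
7(u) covers 6:e
8(e) covers 7:u
floor of heap: 0:e
completions by unplaced set U, small U first (add the entries for U minus each lowest piece of U):
  |U|=1: {8}:1
  |U|=2: {7,8}:1
  |U|=3: {6,7,8}:1
  |U|=4: {3,6,7,8}:1  {5,6,7,8}:1
  |U|=5: {3,5,6,7,8}:2  {4,5,6,7,8}:1
  |U|=6: {2,4,5,6,7,8}:1  {3,4,5,6,7,8}:3
  |U|=7: {2,3,4,5,6,7,8}:4
  start at 0(e): 4

4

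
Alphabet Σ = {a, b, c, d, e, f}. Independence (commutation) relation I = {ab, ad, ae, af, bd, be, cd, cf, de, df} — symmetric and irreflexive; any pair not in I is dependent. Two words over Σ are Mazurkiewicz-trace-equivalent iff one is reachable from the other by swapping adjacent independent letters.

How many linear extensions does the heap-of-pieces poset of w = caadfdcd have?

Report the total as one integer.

piece 0:c — minimal
piece 1:a rests on {0:c}
piece 2:a rests on {1:a}
piece 3:d — minimal
piece 4:f — minimal
piece 5:d rests on {3:d}
piece 6:c rests on {2:a}
piece 7:d rests on {5:d}
minimal pieces: {0:c, 3:d, 4:f}
ways to finish when only these pieces remain (= sum over removing one remaining piece with nothing left below it):
  1 left: {4}→1  {6}→1  {7}→1
  2 left: {2,6}→1  {4,6}→2  {4,7}→2  {5,7}→1  {6,7}→2
  3 left: {1,2,6}→1  {2,4,6}→3  {2,6,7}→3  {3,5,7}→1  {4,5,7}→3  {4,6,7}→6  {5,6,7}→3
  4 left: {0,1,2,6}→1  {1,2,4,6}→4  {1,2,6,7}→4  {2,4,6,7}→12  {2,5,6,7}→6  {3,4,5,7}→4  {3,5,6,7}→4  {4,5,6,7}→12
  5 left: {0,1,2,4,6}→5  {0,1,2,6,7}→5  {1,2,4,6,7}→20  {1,2,5,6,7}→10  {2,3,5,6,7}→10  {2,4,5,6,7}→30  {3,4,5,6,7}→20
  6 left: {0,1,2,4,6,7}→30  {0,1,2,5,6,7}→15  {1,2,3,5,6,7}→20  {1,2,4,5,6,7}→60  {2,3,4,5,6,7}→60
  placing 0:c first → 140 extensions
  placing 3:d first → 105 extensions
  placing 4:f first → 35 extensions
total linear extensions = 280

280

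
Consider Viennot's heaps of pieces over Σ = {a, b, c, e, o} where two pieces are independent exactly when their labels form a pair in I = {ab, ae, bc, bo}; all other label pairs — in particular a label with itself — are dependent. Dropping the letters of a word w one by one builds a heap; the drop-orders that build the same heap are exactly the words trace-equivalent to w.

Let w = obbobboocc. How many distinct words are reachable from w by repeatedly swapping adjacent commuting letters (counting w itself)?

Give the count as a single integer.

0(o) covers ∅
1(b) covers ∅
2(b) covers 1:b
3(o) covers 0:o
4(b) covers 2:b
5(b) covers 4:b
6(o) covers 3:o
7(o) covers 6:o
8(c) covers 7:o
9(c) covers 8:c
floor of heap: 0:o, 1:b
completions by unplaced set U, small U first (add the entries for U minus each lowest piece of U):
  |U|=1: {5}:1  {9}:1
  |U|=2: {4,5}:1  {5,9}:2  {8,9}:1
  |U|=3: {2,4,5}:1  {4,5,9}:3  {5,8,9}:3  {7,8,9}:1
  |U|=4: {1,2,4,5}:1  {2,4,5,9}:4  {4,5,8,9}:6  {5,7,8,9}:4  {6,7,8,9}:1
  |U|=5: {1,2,4,5,9}:5  {2,4,5,8,9}:10  {3,6,7,8,9}:1  {4,5,7,8,9}:10  {5,6,7,8,9}:5
  |U|=6: {0,3,6,7,8,9}:1  {1,2,4,5,8,9}:15  {2,4,5,7,8,9}:20  {3,5,6,7,8,9}:6  {4,5,6,7,8,9}:15
  |U|=7: {0,3,5,6,7,8,9}:7  {1,2,4,5,7,8,9}:35  {2,4,5,6,7,8,9}:35  {3,4,5,6,7,8,9}:21
  |U|=8: {0,3,4,5,6,7,8,9}:28  {1,2,4,5,6,7,8,9}:70  {2,3,4,5,6,7,8,9}:56
  start at 0(o): 126
  start at 1(b): 84
sum over floor = 210

210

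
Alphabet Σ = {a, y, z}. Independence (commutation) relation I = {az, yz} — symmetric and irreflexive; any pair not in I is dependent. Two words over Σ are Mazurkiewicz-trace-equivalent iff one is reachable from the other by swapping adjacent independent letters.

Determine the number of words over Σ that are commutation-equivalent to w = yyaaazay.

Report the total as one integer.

8

piece 0:y — minimal
piece 1:y rests on {0:y}
piece 2:a rests on {1:y}
piece 3:a rests on {2:a}
piece 4:a rests on {3:a}
piece 5:z — minimal
piece 6:a rests on {4:a}
piece 7:y rests on {6:a}
minimal pieces: {0:y, 5:z}
ways to finish when only these pieces remain (= sum over removing one remaining piece with nothing left below it):
  1 left: {5}→1  {7}→1
  2 left: {5,7}→2  {6,7}→1
  3 left: {4,6,7}→1  {5,6,7}→3
  4 left: {3,4,6,7}→1  {4,5,6,7}→4
  5 left: {2,3,4,6,7}→1  {3,4,5,6,7}→5
  6 left: {1,2,3,4,6,7}→1  {2,3,4,5,6,7}→6
  placing 0:y first → 7 extensions
  placing 5:z first → 1 extensions
total linear extensions = 8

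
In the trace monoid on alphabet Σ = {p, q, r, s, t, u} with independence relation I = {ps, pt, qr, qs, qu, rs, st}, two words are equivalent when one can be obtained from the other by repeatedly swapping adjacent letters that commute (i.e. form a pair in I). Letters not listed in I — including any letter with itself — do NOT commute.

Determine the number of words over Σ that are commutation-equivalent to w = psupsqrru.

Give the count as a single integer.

piece 0:p — minimal
piece 1:s — minimal
piece 2:u rests on {0:p, 1:s}
piece 3:p rests on {2:u}
piece 4:s rests on {2:u}
piece 5:q rests on {3:p}
piece 6:r rests on {3:p}
piece 7:r rests on {6:r}
piece 8:u rests on {4:s, 7:r}
minimal pieces: {0:p, 1:s}
ways to finish when only these pieces remain (= sum over removing one remaining piece with nothing left below it):
  1 left: {5}→1  {8}→1
  2 left: {4,8}→1  {5,8}→2  {7,8}→1
  3 left: {4,5,8}→3  {4,7,8}→2  {5,7,8}→3  {6,7,8}→1
  4 left: {4,5,7,8}→8  {4,6,7,8}→3  {5,6,7,8}→4
  5 left: {3,5,6,7,8}→4  {4,5,6,7,8}→15
  6 left: {3,4,5,6,7,8}→19
  7 left: {2,3,4,5,6,7,8}→19
  placing 0:p first → 19 extensions
  placing 1:s first → 19 extensions
total linear extensions = 38

38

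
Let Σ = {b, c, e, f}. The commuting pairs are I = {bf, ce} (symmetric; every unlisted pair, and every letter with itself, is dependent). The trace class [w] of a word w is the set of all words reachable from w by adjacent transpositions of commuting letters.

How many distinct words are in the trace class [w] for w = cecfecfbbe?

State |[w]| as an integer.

18

#0=c has no predecessor
#1=e has no predecessor
#2=c depends on [0:c]
#3=f depends on [1:e, 2:c]
#4=e depends on [3:f]
#5=c depends on [3:f]
#6=f depends on [4:e, 5:c]
#7=b depends on [4:e, 5:c]
#8=b depends on [7:b]
#9=e depends on [6:f, 8:b]
sources: [0:c, 1:e]
N(rest) = Σ N(rest − s) over sources s of rest; N(one piece) = 1:
  size 1 → [9]=1
  size 2 → [6,9]=1  [8,9]=1
  size 3 → [6,8,9]=2  [7,8,9]=1
  size 4 → [6,7,8,9]=3
  size 5 → [4,6,7,8,9]=3  [5,6,7,8,9]=3
  size 6 → [4,5,6,7,8,9]=6
  size 7 → [3,4,5,6,7,8,9]=6
  size 8 → [1,3,4,5,6,7,8,9]=6  [2,3,4,5,6,7,8,9]=6
  first=0(c) contributes 12
  first=1(e) contributes 6
|[w]| = 18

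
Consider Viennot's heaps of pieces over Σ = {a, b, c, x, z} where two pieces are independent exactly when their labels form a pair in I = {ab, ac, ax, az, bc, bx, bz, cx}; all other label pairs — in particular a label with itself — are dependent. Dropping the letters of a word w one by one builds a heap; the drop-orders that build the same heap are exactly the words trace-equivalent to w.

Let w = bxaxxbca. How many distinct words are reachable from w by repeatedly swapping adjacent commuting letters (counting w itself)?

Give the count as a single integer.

1680

piece 0:b — minimal
piece 1:x — minimal
piece 2:a — minimal
piece 3:x rests on {1:x}
piece 4:x rests on {3:x}
piece 5:b rests on {0:b}
piece 6:c — minimal
piece 7:a rests on {2:a}
minimal pieces: {0:b, 1:x, 2:a, 6:c}
ways to finish when only these pieces remain (= sum over removing one remaining piece with nothing left below it):
  1 left: {4}→1  {5}→1  {6}→1  {7}→1
  2 left: {0,5}→1  {2,7}→1  {3,4}→1  {4,5}→2  {4,6}→2  {4,7}→2  {5,6}→2  {5,7}→2  {6,7}→2
  3 left: {0,4,5}→3  {0,5,6}→3  {0,5,7}→3  {1,3,4}→1  {2,4,7}→3  {2,5,7}→3  {2,6,7}→3  {3,4,5}→3  {3,4,6}→3  {3,4,7}→3  {4,5,6}→6  {4,5,7}→6  {4,6,7}→6  {5,6,7}→6
  4 left: {0,2,5,7}→6  {0,3,4,5}→6  {0,4,5,6}→12  {0,4,5,7}→12  {0,5,6,7}→12  {1,3,4,5}→4  {1,3,4,6}→4  {1,3,4,7}→4  {2,3,4,7}→6  {2,4,5,7}→12  {2,4,6,7}→12  {2,5,6,7}→12  {3,4,5,6}→12  {3,4,5,7}→12  {3,4,6,7}→12  {4,5,6,7}→24
  5 left: {0,1,3,4,5}→10  {0,2,4,5,7}→30  {0,2,5,6,7}→30  {0,3,4,5,6}→30  {0,3,4,5,7}→30  {0,4,5,6,7}→60  {1,2,3,4,7}→10  {1,3,4,5,6}→20  {1,3,4,5,7}→20  {1,3,4,6,7}→20  {2,3,4,5,7}→30  {2,3,4,6,7}→30  {2,4,5,6,7}→60  {3,4,5,6,7}→60
  6 left: {0,1,3,4,5,6}→60  {0,1,3,4,5,7}→60  {0,2,3,4,5,7}→90  {0,2,4,5,6,7}→180  {0,3,4,5,6,7}→180  {1,2,3,4,5,7}→60  {1,2,3,4,6,7}→60  {1,3,4,5,6,7}→120  {2,3,4,5,6,7}→180
  placing 0:b first → 420 extensions
  placing 1:x first → 630 extensions
  placing 2:a first → 420 extensions
  placing 6:c first → 210 extensions
total linear extensions = 1680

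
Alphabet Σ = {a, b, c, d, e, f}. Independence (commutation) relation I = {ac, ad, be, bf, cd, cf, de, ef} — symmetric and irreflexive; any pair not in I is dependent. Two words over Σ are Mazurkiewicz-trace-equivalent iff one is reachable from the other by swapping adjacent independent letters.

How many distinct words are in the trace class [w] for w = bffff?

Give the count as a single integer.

5

#0=b has no predecessor
#1=f has no predecessor
#2=f depends on [1:f]
#3=f depends on [2:f]
#4=f depends on [3:f]
sources: [0:b, 1:f]
N(rest) = Σ N(rest − s) over sources s of rest; N(one piece) = 1:
  size 1 → [0]=1  [4]=1
  size 2 → [0,4]=2  [3,4]=1
  size 3 → [0,3,4]=3  [2,3,4]=1
  first=0(b) contributes 1
  first=1(f) contributes 4
|[w]| = 5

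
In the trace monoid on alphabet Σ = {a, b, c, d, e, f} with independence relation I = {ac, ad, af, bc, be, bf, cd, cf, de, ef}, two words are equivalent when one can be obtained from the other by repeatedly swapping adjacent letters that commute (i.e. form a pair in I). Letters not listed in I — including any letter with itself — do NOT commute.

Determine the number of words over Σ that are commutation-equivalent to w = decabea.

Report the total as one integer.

21

drop 0:d onto floor
drop 1:e onto floor
drop 2:c onto {1:e}
drop 3:a onto {1:e}
drop 4:b onto {0:d, 3:a}
drop 5:e onto {2:c, 3:a}
drop 6:a onto {4:b, 5:e}
ground layer = {0:d, 1:e}
drop-orders for the pieces not yet dropped (sum over which currently-grounded one goes next):
  1 to go: {6} 1
  2 to go: {4,6} 1  {5,6} 1
  3 to go: {0,4,6} 1  {2,5,6} 1  {4,5,6} 2
  4 to go: {0,4,5,6} 3  {2,4,5,6} 3  {3,4,5,6} 2
  5 to go: {0,2,4,5,6} 6  {0,3,4,5,6} 5  {2,3,4,5,6} 5
  if 0:d drops first: 5 orders
  if 1:e drops first: 16 orders
heap linearizations: 21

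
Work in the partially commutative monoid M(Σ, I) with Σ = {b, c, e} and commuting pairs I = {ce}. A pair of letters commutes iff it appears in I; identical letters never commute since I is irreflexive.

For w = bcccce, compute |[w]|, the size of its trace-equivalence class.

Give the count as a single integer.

5

piece 0:b — minimal
piece 1:c rests on {0:b}
piece 2:c rests on {1:c}
piece 3:c rests on {2:c}
piece 4:c rests on {3:c}
piece 5:e rests on {0:b}
minimal pieces: {0:b}
ways to finish when only these pieces remain (= sum over removing one remaining piece with nothing left below it):
  1 left: {4}→1  {5}→1
  2 left: {3,4}→1  {4,5}→2
  3 left: {2,3,4}→1  {3,4,5}→3
  4 left: {1,2,3,4}→1  {2,3,4,5}→4
  placing 0:b first → 5 extensions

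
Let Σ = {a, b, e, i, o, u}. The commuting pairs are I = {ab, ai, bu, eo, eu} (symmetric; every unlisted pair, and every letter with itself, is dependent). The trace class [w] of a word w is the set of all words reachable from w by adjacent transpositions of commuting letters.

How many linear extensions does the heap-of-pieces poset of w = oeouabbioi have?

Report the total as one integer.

31

drop 0:o onto floor
drop 1:e onto floor
drop 2:o onto {0:o}
drop 3:u onto {2:o}
drop 4:a onto {1:e, 3:u}
drop 5:b onto {1:e, 2:o}
drop 6:b onto {5:b}
drop 7:i onto {3:u, 6:b}
drop 8:o onto {4:a, 7:i}
drop 9:i onto {8:o}
ground layer = {0:o, 1:e}
drop-orders for the pieces not yet dropped (sum over which currently-grounded one goes next):
  1 to go: {9} 1
  2 to go: {8,9} 1
  3 to go: {4,8,9} 1  {7,8,9} 1
  4 to go: {4,7,8,9} 2  {6,7,8,9} 1
  5 to go: {3,4,7,8,9} 2  {4,6,7,8,9} 3  {5,6,7,8,9} 1
  6 to go: {3,4,6,7,8,9} 5  {4,5,6,7,8,9} 4
  7 to go: {1,4,5,6,7,8,9} 4  {3,4,5,6,7,8,9} 9
  8 to go: {1,3,4,5,6,7,8,9} 13  {2,3,4,5,6,7,8,9} 9
  if 0:o drops first: 22 orders
  if 1:e drops first: 9 orders
heap linearizations: 31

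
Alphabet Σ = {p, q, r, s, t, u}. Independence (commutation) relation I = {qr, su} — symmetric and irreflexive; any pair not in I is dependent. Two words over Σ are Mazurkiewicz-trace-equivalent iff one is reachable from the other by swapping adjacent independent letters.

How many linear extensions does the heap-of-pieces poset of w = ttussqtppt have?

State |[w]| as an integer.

drop 0:t onto floor
drop 1:t onto {0:t}
drop 2:u onto {1:t}
drop 3:s onto {1:t}
drop 4:s onto {3:s}
drop 5:q onto {2:u, 4:s}
drop 6:t onto {5:q}
drop 7:p onto {6:t}
drop 8:p onto {7:p}
drop 9:t onto {8:p}
ground layer = {0:t}
drop-orders for the pieces not yet dropped (sum over which currently-grounded one goes next):
  1 to go: {9} 1
  2 to go: {8,9} 1
  3 to go: {7,8,9} 1
  4 to go: {6,7,8,9} 1
  5 to go: {5,6,7,8,9} 1
  6 to go: {2,5,6,7,8,9} 1  {4,5,6,7,8,9} 1
  7 to go: {2,4,5,6,7,8,9} 2  {3,4,5,6,7,8,9} 1
  8 to go: {2,3,4,5,6,7,8,9} 3
  if 0:t drops first: 3 orders

3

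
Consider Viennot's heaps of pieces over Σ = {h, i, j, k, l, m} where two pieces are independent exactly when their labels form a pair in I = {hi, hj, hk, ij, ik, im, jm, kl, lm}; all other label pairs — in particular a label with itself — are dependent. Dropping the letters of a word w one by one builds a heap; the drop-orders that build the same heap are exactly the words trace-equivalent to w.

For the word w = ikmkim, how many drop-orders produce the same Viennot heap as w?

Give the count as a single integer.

0(i) covers ∅
1(k) covers ∅
2(m) covers 1:k
3(k) covers 2:m
4(i) covers 0:i
5(m) covers 3:k
floor of heap: 0:i, 1:k
completions by unplaced set U, small U first (add the entries for U minus each lowest piece of U):
  |U|=1: {4}:1  {5}:1
  |U|=2: {0,4}:1  {3,5}:1  {4,5}:2
  |U|=3: {0,4,5}:3  {2,3,5}:1  {3,4,5}:3
  |U|=4: {0,3,4,5}:6  {1,2,3,5}:1  {2,3,4,5}:4
  start at 0(i): 5
  start at 1(k): 10
sum over floor = 15

15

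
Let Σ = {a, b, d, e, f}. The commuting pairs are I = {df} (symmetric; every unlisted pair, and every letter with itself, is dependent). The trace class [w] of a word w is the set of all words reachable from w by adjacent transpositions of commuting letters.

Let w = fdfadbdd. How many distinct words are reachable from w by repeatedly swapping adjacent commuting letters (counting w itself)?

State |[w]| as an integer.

0(f) covers ∅
1(d) covers ∅
2(f) covers 0:f
3(a) covers 1:d, 2:f
4(d) covers 3:a
5(b) covers 4:d
6(d) covers 5:b
7(d) covers 6:d
floor of heap: 0:f, 1:d
completions by unplaced set U, small U first (add the entries for U minus each lowest piece of U):
  |U|=1: {7}:1
  |U|=2: {6,7}:1
  |U|=3: {5,6,7}:1
  |U|=4: {4,5,6,7}:1
  |U|=5: {3,4,5,6,7}:1
  |U|=6: {1,3,4,5,6,7}:1  {2,3,4,5,6,7}:1
  start at 0(f): 2
  start at 1(d): 1
sum over floor = 3

3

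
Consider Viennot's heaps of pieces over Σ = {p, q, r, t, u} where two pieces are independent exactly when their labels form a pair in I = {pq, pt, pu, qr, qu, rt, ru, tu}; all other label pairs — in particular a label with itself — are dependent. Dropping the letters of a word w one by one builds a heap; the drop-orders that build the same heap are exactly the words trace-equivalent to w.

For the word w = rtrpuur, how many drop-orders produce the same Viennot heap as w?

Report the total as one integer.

105

#0=r has no predecessor
#1=t has no predecessor
#2=r depends on [0:r]
#3=p depends on [2:r]
#4=u has no predecessor
#5=u depends on [4:u]
#6=r depends on [3:p]
sources: [0:r, 1:t, 4:u]
N(rest) = Σ N(rest − s) over sources s of rest; N(one piece) = 1:
  size 1 → [1]=1  [5]=1  [6]=1
  size 2 → [1,5]=2  [1,6]=2  [3,6]=1  [4,5]=1  [5,6]=2
  size 3 → [1,3,6]=3  [1,4,5]=3  [1,5,6]=6  [2,3,6]=1  [3,5,6]=3  [4,5,6]=3
  size 4 → [0,2,3,6]=1  [1,2,3,6]=4  [1,3,5,6]=12  [1,4,5,6]=12  [2,3,5,6]=4  [3,4,5,6]=6
  size 5 → [0,1,2,3,6]=5  [0,2,3,5,6]=5  [1,2,3,5,6]=20  [1,3,4,5,6]=30  [2,3,4,5,6]=10
  first=0(r) contributes 60
  first=1(t) contributes 15
  first=4(u) contributes 30
|[w]| = 105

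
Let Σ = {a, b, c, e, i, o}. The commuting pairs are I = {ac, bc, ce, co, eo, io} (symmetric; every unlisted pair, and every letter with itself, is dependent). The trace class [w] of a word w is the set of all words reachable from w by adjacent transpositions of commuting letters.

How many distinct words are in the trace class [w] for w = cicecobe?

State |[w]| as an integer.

drop 0:c onto floor
drop 1:i onto {0:c}
drop 2:c onto {1:i}
drop 3:e onto {1:i}
drop 4:c onto {2:c}
drop 5:o onto floor
drop 6:b onto {3:e, 5:o}
drop 7:e onto {6:b}
ground layer = {0:c, 5:o}
drop-orders for the pieces not yet dropped (sum over which currently-grounded one goes next):
  1 to go: {4} 1  {7} 1
  2 to go: {2,4} 1  {4,7} 2  {6,7} 1
  3 to go: {2,4,7} 3  {3,6,7} 1  {4,6,7} 3  {5,6,7} 1
  4 to go: {2,4,6,7} 6  {3,4,6,7} 4  {3,5,6,7} 2  {4,5,6,7} 4
  5 to go: {2,3,4,6,7} 10  {2,4,5,6,7} 10  {3,4,5,6,7} 10
  6 to go: {1,2,3,4,6,7} 10  {2,3,4,5,6,7} 30
  if 0:c drops first: 40 orders
  if 5:o drops first: 10 orders
heap linearizations: 50

50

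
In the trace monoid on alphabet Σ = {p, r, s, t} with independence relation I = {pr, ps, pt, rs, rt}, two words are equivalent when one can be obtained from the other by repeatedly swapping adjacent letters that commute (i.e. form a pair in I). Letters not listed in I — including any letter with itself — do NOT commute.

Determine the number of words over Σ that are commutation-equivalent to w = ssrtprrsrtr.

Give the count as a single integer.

2772

0(s) covers ∅
1(s) covers 0:s
2(r) covers ∅
3(t) covers 1:s
4(p) covers ∅
5(r) covers 2:r
6(r) covers 5:r
7(s) covers 3:t
8(r) covers 6:r
9(t) covers 7:s
10(r) covers 8:r
floor of heap: 0:s, 2:r, 4:p
completions by unplaced set U, small U first (add the entries for U minus each lowest piece of U):
  |U|=1: {4}:1  {9}:1  {10}:1
  |U|=2: {4,9}:2  {4,10}:2  {7,9}:1  {8,10}:1  {9,10}:2
  |U|=3: {3,7,9}:1  {4,7,9}:3  {4,8,10}:3  {4,9,10}:6  {6,8,10}:1  {7,9,10}:3  {8,9,10}:3
  |U|=4: {1,3,7,9}:1  {3,4,7,9}:4  {3,7,9,10}:4  {4,6,8,10}:4  {4,7,9,10}:12  {4,8,9,10}:12  {5,6,8,10}:1  {6,8,9,10}:4  {7,8,9,10}:6
  |U|=5: {0,1,3,7,9}:1  {1,3,4,7,9}:5  {1,3,7,9,10}:5  {2,5,6,8,10}:1  {3,4,7,9,10}:20  {3,7,8,9,10}:10  {4,5,6,8,10}:5  {4,6,8,9,10}:20  {4,7,8,9,10}:30  {5,6,8,9,10}:5  {6,7,8,9,10}:10
  |U|=6: {0,1,3,4,7,9}:6  {0,1,3,7,9,10}:6  {1,3,4,7,9,10}:30  {1,3,7,8,9,10}:15  {2,4,5,6,8,10}:6  {2,5,6,8,9,10}:6  {3,4,7,8,9,10}:60  {3,6,7,8,9,10}:20  {4,5,6,8,9,10}:30  {4,6,7,8,9,10}:60  {5,6,7,8,9,10}:15
  |U|=7: {0,1,3,4,7,9,10}:42  {0,1,3,7,8,9,10}:21  {1,3,4,7,8,9,10}:105  {1,3,6,7,8,9,10}:35  {2,4,5,6,8,9,10}:42  {2,5,6,7,8,9,10}:21  {3,4,6,7,8,9,10}:140  {3,5,6,7,8,9,10}:35  {4,5,6,7,8,9,10}:105
  |U|=8: {0,1,3,4,7,8,9,10}:168  {0,1,3,6,7,8,9,10}:56  {1,3,4,6,7,8,9,10}:280  {1,3,5,6,7,8,9,10}:70  {2,3,5,6,7,8,9,10}:56  {2,4,5,6,7,8,9,10}:168  {3,4,5,6,7,8,9,10}:280
  |U|=9: {0,1,3,4,6,7,8,9,10}:504  {0,1,3,5,6,7,8,9,10}:126  {1,2,3,5,6,7,8,9,10}:126  {1,3,4,5,6,7,8,9,10}:630  {2,3,4,5,6,7,8,9,10}:504
  start at 0(s): 1260
  start at 2(r): 1260
  start at 4(p): 252
sum over floor = 2772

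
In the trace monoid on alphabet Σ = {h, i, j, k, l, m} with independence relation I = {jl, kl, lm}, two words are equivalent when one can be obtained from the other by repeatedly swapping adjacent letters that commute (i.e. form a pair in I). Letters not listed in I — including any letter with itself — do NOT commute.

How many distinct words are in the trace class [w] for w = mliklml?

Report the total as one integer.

0(m) covers ∅
1(l) covers ∅
2(i) covers 0:m, 1:l
3(k) covers 2:i
4(l) covers 2:i
5(m) covers 3:k
6(l) covers 4:l
floor of heap: 0:m, 1:l
completions by unplaced set U, small U first (add the entries for U minus each lowest piece of U):
  |U|=1: {5}:1  {6}:1
  |U|=2: {3,5}:1  {4,6}:1  {5,6}:2
  |U|=3: {3,5,6}:3  {4,5,6}:3
  |U|=4: {3,4,5,6}:6
  |U|=5: {2,3,4,5,6}:6
  start at 0(m): 6
  start at 1(l): 6
sum over floor = 12

12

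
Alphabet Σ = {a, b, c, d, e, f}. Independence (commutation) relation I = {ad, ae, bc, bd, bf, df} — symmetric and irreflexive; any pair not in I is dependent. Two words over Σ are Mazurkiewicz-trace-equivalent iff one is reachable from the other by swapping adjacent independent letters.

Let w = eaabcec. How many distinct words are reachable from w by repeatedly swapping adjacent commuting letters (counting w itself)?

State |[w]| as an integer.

6

0(e) covers ∅
1(a) covers ∅
2(a) covers 1:a
3(b) covers 0:e, 2:a
4(c) covers 0:e, 2:a
5(e) covers 3:b, 4:c
6(c) covers 5:e
floor of heap: 0:e, 1:a
completions by unplaced set U, small U first (add the entries for U minus each lowest piece of U):
  |U|=1: {6}:1
  |U|=2: {5,6}:1
  |U|=3: {3,5,6}:1  {4,5,6}:1
  |U|=4: {3,4,5,6}:2
  |U|=5: {0,3,4,5,6}:2  {2,3,4,5,6}:2
  start at 0(e): 2
  start at 1(a): 4
sum over floor = 6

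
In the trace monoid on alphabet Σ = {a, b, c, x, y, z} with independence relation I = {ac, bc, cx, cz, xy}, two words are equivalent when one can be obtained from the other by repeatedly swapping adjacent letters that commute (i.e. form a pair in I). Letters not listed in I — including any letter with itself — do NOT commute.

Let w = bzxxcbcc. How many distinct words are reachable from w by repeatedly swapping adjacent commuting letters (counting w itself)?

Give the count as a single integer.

56

drop 0:b onto floor
drop 1:z onto {0:b}
drop 2:x onto {1:z}
drop 3:x onto {2:x}
drop 4:c onto floor
drop 5:b onto {3:x}
drop 6:c onto {4:c}
drop 7:c onto {6:c}
ground layer = {0:b, 4:c}
drop-orders for the pieces not yet dropped (sum over which currently-grounded one goes next):
  1 to go: {5} 1  {7} 1
  2 to go: {3,5} 1  {5,7} 2  {6,7} 1
  3 to go: {2,3,5} 1  {3,5,7} 3  {4,6,7} 1  {5,6,7} 3
  4 to go: {1,2,3,5} 1  {2,3,5,7} 4  {3,5,6,7} 6  {4,5,6,7} 4
  5 to go: {0,1,2,3,5} 1  {1,2,3,5,7} 5  {2,3,5,6,7} 10  {3,4,5,6,7} 10
  6 to go: {0,1,2,3,5,7} 6  {1,2,3,5,6,7} 15  {2,3,4,5,6,7} 20
  if 0:b drops first: 35 orders
  if 4:c drops first: 21 orders
heap linearizations: 56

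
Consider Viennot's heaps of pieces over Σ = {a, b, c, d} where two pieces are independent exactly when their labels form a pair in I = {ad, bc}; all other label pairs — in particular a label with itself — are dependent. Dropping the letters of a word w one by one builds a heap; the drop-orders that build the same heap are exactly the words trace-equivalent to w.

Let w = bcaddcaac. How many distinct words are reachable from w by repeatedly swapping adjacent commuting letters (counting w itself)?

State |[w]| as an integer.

6

drop 0:b onto floor
drop 1:c onto floor
drop 2:a onto {0:b, 1:c}
drop 3:d onto {0:b, 1:c}
drop 4:d onto {3:d}
drop 5:c onto {2:a, 4:d}
drop 6:a onto {5:c}
drop 7:a onto {6:a}
drop 8:c onto {7:a}
ground layer = {0:b, 1:c}
drop-orders for the pieces not yet dropped (sum over which currently-grounded one goes next):
  1 to go: {8} 1
  2 to go: {7,8} 1
  3 to go: {6,7,8} 1
  4 to go: {5,6,7,8} 1
  5 to go: {2,5,6,7,8} 1  {4,5,6,7,8} 1
  6 to go: {2,4,5,6,7,8} 2  {3,4,5,6,7,8} 1
  7 to go: {2,3,4,5,6,7,8} 3
  if 0:b drops first: 3 orders
  if 1:c drops first: 3 orders
heap linearizations: 6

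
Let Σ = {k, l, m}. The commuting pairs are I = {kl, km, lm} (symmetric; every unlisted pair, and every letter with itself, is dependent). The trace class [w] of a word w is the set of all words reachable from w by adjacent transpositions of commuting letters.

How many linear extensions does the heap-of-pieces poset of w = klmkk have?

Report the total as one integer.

20

piece 0:k — minimal
piece 1:l — minimal
piece 2:m — minimal
piece 3:k rests on {0:k}
piece 4:k rests on {3:k}
minimal pieces: {0:k, 1:l, 2:m}
ways to finish when only these pieces remain (= sum over removing one remaining piece with nothing left below it):
  1 left: {1}→1  {2}→1  {4}→1
  2 left: {1,2}→2  {1,4}→2  {2,4}→2  {3,4}→1
  3 left: {0,3,4}→1  {1,2,4}→6  {1,3,4}→3  {2,3,4}→3
  placing 0:k first → 12 extensions
  placing 1:l first → 4 extensions
  placing 2:m first → 4 extensions
total linear extensions = 20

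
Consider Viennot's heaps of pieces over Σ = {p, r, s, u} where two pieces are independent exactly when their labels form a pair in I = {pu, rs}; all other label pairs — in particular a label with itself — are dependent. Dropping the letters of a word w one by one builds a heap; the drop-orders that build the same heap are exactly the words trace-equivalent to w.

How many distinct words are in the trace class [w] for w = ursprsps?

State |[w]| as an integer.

#0=u has no predecessor
#1=r depends on [0:u]
#2=s depends on [0:u]
#3=p depends on [1:r, 2:s]
#4=r depends on [3:p]
#5=s depends on [3:p]
#6=p depends on [4:r, 5:s]
#7=s depends on [6:p]
sources: [0:u]
N(rest) = Σ N(rest − s) over sources s of rest; N(one piece) = 1:
  size 1 → [7]=1
  size 2 → [6,7]=1
  size 3 → [4,6,7]=1  [5,6,7]=1
  size 4 → [4,5,6,7]=2
  size 5 → [3,4,5,6,7]=2
  size 6 → [1,3,4,5,6,7]=2  [2,3,4,5,6,7]=2
  first=0(u) contributes 4

4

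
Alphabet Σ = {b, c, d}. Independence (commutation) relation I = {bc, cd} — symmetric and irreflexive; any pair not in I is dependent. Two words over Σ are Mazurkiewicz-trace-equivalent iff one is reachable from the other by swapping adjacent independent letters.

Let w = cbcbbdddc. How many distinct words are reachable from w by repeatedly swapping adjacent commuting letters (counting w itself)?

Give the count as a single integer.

0(c) covers ∅
1(b) covers ∅
2(c) covers 0:c
3(b) covers 1:b
4(b) covers 3:b
5(d) covers 4:b
6(d) covers 5:d
7(d) covers 6:d
8(c) covers 2:c
floor of heap: 0:c, 1:b
completions by unplaced set U, small U first (add the entries for U minus each lowest piece of U):
  |U|=1: {7}:1  {8}:1
  |U|=2: {2,8}:1  {6,7}:1  {7,8}:2
  |U|=3: {0,2,8}:1  {2,7,8}:3  {5,6,7}:1  {6,7,8}:3
  |U|=4: {0,2,7,8}:4  {2,6,7,8}:6  {4,5,6,7}:1  {5,6,7,8}:4
  |U|=5: {0,2,6,7,8}:10  {2,5,6,7,8}:10  {3,4,5,6,7}:1  {4,5,6,7,8}:5
  |U|=6: {0,2,5,6,7,8}:20  {1,3,4,5,6,7}:1  {2,4,5,6,7,8}:15  {3,4,5,6,7,8}:6
  |U|=7: {0,2,4,5,6,7,8}:35  {1,3,4,5,6,7,8}:7  {2,3,4,5,6,7,8}:21
  start at 0(c): 28
  start at 1(b): 56
sum over floor = 84

84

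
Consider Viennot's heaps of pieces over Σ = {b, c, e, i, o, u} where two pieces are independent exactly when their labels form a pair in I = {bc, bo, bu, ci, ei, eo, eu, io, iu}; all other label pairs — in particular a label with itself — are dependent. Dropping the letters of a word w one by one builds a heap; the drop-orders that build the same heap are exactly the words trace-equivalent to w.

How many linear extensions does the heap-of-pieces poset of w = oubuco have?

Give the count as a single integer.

0(o) covers ∅
1(u) covers 0:o
2(b) covers ∅
3(u) covers 1:u
4(c) covers 3:u
5(o) covers 4:c
floor of heap: 0:o, 2:b
completions by unplaced set U, small U first (add the entries for U minus each lowest piece of U):
  |U|=1: {2}:1  {5}:1
  |U|=2: {2,5}:2  {4,5}:1
  |U|=3: {2,4,5}:3  {3,4,5}:1
  |U|=4: {1,3,4,5}:1  {2,3,4,5}:4
  start at 0(o): 5
  start at 2(b): 1
sum over floor = 6

6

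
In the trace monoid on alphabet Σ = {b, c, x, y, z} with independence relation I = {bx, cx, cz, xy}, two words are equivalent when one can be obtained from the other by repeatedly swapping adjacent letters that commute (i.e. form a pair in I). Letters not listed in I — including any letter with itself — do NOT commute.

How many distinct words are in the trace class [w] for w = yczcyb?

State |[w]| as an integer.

3

0(y) covers ∅
1(c) covers 0:y
2(z) covers 0:y
3(c) covers 1:c
4(y) covers 2:z, 3:c
5(b) covers 4:y
floor of heap: 0:y
completions by unplaced set U, small U first (add the entries for U minus each lowest piece of U):
  |U|=1: {5}:1
  |U|=2: {4,5}:1
  |U|=3: {2,4,5}:1  {3,4,5}:1
  |U|=4: {1,3,4,5}:1  {2,3,4,5}:2
  start at 0(y): 3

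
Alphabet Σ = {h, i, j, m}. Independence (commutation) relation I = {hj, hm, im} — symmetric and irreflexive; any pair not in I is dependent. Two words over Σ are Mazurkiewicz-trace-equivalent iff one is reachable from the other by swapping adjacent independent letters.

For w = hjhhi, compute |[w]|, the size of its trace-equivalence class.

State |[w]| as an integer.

#0=h has no predecessor
#1=j has no predecessor
#2=h depends on [0:h]
#3=h depends on [2:h]
#4=i depends on [1:j, 3:h]
sources: [0:h, 1:j]
N(rest) = Σ N(rest − s) over sources s of rest; N(one piece) = 1:
  size 1 → [4]=1
  size 2 → [1,4]=1  [3,4]=1
  size 3 → [1,3,4]=2  [2,3,4]=1
  first=0(h) contributes 3
  first=1(j) contributes 1
|[w]| = 4

4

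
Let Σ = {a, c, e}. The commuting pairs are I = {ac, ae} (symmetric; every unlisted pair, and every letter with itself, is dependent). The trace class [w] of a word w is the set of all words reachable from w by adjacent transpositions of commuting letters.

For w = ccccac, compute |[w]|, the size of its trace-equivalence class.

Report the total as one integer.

6

0(c) covers ∅
1(c) covers 0:c
2(c) covers 1:c
3(c) covers 2:c
4(a) covers ∅
5(c) covers 3:c
floor of heap: 0:c, 4:a
completions by unplaced set U, small U first (add the entries for U minus each lowest piece of U):
  |U|=1: {4}:1  {5}:1
  |U|=2: {3,5}:1  {4,5}:2
  |U|=3: {2,3,5}:1  {3,4,5}:3
  |U|=4: {1,2,3,5}:1  {2,3,4,5}:4
  start at 0(c): 5
  start at 4(a): 1
sum over floor = 6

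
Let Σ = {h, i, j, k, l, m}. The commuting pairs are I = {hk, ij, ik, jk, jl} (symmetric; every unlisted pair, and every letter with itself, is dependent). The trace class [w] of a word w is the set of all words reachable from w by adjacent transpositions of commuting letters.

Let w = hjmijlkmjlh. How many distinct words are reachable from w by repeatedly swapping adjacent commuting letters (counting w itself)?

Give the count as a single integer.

8

#0=h has no predecessor
#1=j depends on [0:h]
#2=m depends on [1:j]
#3=i depends on [2:m]
#4=j depends on [2:m]
#5=l depends on [3:i]
#6=k depends on [5:l]
#7=m depends on [4:j, 6:k]
#8=j depends on [7:m]
#9=l depends on [7:m]
#10=h depends on [8:j, 9:l]
sources: [0:h]
N(rest) = Σ N(rest − s) over sources s of rest; N(one piece) = 1:
  size 1 → [10]=1
  size 2 → [8,10]=1  [9,10]=1
  size 3 → [8,9,10]=2
  size 4 → [7,8,9,10]=2
  size 5 → [4,7,8,9,10]=2  [6,7,8,9,10]=2
  size 6 → [4,6,7,8,9,10]=4  [5,6,7,8,9,10]=2
  size 7 → [3,5,6,7,8,9,10]=2  [4,5,6,7,8,9,10]=6
  size 8 → [3,4,5,6,7,8,9,10]=8
  size 9 → [2,3,4,5,6,7,8,9,10]=8
  first=0(h) contributes 8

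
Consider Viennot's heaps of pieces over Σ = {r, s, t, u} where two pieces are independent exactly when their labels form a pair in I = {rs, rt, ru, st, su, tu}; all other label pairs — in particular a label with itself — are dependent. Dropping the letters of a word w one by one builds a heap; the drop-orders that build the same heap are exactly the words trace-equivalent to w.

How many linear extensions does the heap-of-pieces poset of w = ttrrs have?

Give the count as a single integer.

30

piece 0:t — minimal
piece 1:t rests on {0:t}
piece 2:r — minimal
piece 3:r rests on {2:r}
piece 4:s — minimal
minimal pieces: {0:t, 2:r, 4:s}
ways to finish when only these pieces remain (= sum over removing one remaining piece with nothing left below it):
  1 left: {1}→1  {3}→1  {4}→1
  2 left: {0,1}→1  {1,3}→2  {1,4}→2  {2,3}→1  {3,4}→2
  3 left: {0,1,3}→3  {0,1,4}→3  {1,2,3}→3  {1,3,4}→6  {2,3,4}→3
  placing 0:t first → 12 extensions
  placing 2:r first → 12 extensions
  placing 4:s first → 6 extensions
total linear extensions = 30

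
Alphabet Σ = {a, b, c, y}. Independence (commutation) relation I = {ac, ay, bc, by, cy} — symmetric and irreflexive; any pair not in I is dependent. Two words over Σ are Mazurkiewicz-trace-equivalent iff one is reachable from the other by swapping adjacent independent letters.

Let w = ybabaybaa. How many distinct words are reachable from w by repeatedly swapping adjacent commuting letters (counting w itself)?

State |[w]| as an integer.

#0=y has no predecessor
#1=b has no predecessor
#2=a depends on [1:b]
#3=b depends on [2:a]
#4=a depends on [3:b]
#5=y depends on [0:y]
#6=b depends on [4:a]
#7=a depends on [6:b]
#8=a depends on [7:a]
sources: [0:y, 1:b]
N(rest) = Σ N(rest − s) over sources s of rest; N(one piece) = 1:
  size 1 → [5]=1  [8]=1
  size 2 → [0,5]=1  [5,8]=2  [7,8]=1
  size 3 → [0,5,8]=3  [5,7,8]=3  [6,7,8]=1
  size 4 → [0,5,7,8]=6  [4,6,7,8]=1  [5,6,7,8]=4
  size 5 → [0,5,6,7,8]=10  [3,4,6,7,8]=1  [4,5,6,7,8]=5
  size 6 → [0,4,5,6,7,8]=15  [2,3,4,6,7,8]=1  [3,4,5,6,7,8]=6
  size 7 → [0,3,4,5,6,7,8]=21  [1,2,3,4,6,7,8]=1  [2,3,4,5,6,7,8]=7
  first=0(y) contributes 8
  first=1(b) contributes 28
|[w]| = 36

36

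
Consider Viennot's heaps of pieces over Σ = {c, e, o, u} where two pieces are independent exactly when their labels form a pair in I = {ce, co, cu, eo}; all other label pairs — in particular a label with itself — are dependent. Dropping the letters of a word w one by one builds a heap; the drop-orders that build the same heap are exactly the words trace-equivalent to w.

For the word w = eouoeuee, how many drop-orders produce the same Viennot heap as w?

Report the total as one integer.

piece 0:e — minimal
piece 1:o — minimal
piece 2:u rests on {0:e, 1:o}
piece 3:o rests on {2:u}
piece 4:e rests on {2:u}
piece 5:u rests on {3:o, 4:e}
piece 6:e rests on {5:u}
piece 7:e rests on {6:e}
minimal pieces: {0:e, 1:o}
ways to finish when only these pieces remain (= sum over removing one remaining piece with nothing left below it):
  1 left: {7}→1
  2 left: {6,7}→1
  3 left: {5,6,7}→1
  4 left: {3,5,6,7}→1  {4,5,6,7}→1
  5 left: {3,4,5,6,7}→2
  6 left: {2,3,4,5,6,7}→2
  placing 0:e first → 2 extensions
  placing 1:o first → 2 extensions
total linear extensions = 4

4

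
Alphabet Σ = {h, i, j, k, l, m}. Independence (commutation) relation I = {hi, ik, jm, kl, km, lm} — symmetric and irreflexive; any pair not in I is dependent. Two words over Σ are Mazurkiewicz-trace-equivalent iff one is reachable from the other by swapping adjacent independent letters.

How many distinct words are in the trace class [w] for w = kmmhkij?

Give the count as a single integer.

10

drop 0:k onto floor
drop 1:m onto floor
drop 2:m onto {1:m}
drop 3:h onto {0:k, 2:m}
drop 4:k onto {3:h}
drop 5:i onto {2:m}
drop 6:j onto {4:k, 5:i}
ground layer = {0:k, 1:m}
drop-orders for the pieces not yet dropped (sum over which currently-grounded one goes next):
  1 to go: {6} 1
  2 to go: {4,6} 1  {5,6} 1
  3 to go: {3,4,6} 1  {4,5,6} 2
  4 to go: {0,3,4,6} 1  {3,4,5,6} 3
  5 to go: {0,3,4,5,6} 4  {2,3,4,5,6} 3
  if 0:k drops first: 3 orders
  if 1:m drops first: 7 orders
heap linearizations: 10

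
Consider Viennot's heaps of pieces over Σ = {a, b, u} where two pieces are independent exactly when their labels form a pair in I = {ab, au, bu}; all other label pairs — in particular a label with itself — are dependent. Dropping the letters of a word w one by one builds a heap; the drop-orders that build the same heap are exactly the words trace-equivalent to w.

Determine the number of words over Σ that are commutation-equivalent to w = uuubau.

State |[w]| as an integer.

30

0(u) covers ∅
1(u) covers 0:u
2(u) covers 1:u
3(b) covers ∅
4(a) covers ∅
5(u) covers 2:u
floor of heap: 0:u, 3:b, 4:a
completions by unplaced set U, small U first (add the entries for U minus each lowest piece of U):
  |U|=1: {3}:1  {4}:1  {5}:1
  |U|=2: {2,5}:1  {3,4}:2  {3,5}:2  {4,5}:2
  |U|=3: {1,2,5}:1  {2,3,5}:3  {2,4,5}:3  {3,4,5}:6
  |U|=4: {0,1,2,5}:1  {1,2,3,5}:4  {1,2,4,5}:4  {2,3,4,5}:12
  start at 0(u): 20
  start at 3(b): 5
  start at 4(a): 5
sum over floor = 30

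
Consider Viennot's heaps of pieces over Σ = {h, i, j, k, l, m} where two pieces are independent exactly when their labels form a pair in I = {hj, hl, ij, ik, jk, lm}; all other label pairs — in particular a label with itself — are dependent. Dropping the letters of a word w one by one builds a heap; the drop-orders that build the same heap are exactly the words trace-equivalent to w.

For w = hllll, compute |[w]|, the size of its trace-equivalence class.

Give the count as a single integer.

5

#0=h has no predecessor
#1=l has no predecessor
#2=l depends on [1:l]
#3=l depends on [2:l]
#4=l depends on [3:l]
sources: [0:h, 1:l]
N(rest) = Σ N(rest − s) over sources s of rest; N(one piece) = 1:
  size 1 → [0]=1  [4]=1
  size 2 → [0,4]=2  [3,4]=1
  size 3 → [0,3,4]=3  [2,3,4]=1
  first=0(h) contributes 1
  first=1(l) contributes 4
|[w]| = 5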